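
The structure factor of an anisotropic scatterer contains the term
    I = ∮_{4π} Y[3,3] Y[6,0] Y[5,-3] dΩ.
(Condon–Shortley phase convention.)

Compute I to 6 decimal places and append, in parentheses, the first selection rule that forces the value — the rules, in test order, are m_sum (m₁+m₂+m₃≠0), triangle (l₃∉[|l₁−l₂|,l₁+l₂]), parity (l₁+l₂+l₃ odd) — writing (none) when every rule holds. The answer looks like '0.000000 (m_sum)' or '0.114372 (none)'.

-0.110086 (none)

Checks pass: Σm=0; 14 even; l₃=5∈[3,9].
(2·3+1)(2·6+1)(2·5+1) = 1001
Δ: 4! 2! 8! / 15! → 1/675675
sum: t=1:−1/8640 t=2:+1/2304 t=3:−1/8640 = 7/34560
3j²(3 6 5; 0 0 0) = Δ·Π!·Σ² = 7/429  (sign -1)
sum: t=0:+1/69120 = 1/69120
3j²(3 6 5; 3 0 -3) = Δ·Π!·Σ² = 4/429  (sign +1)
combine: 4πI² = 1001·7/429·4/429 = 196/1287
take √, sign -1: I = -0.11008644
No selection rule forces the value: the integral is nonzero (none).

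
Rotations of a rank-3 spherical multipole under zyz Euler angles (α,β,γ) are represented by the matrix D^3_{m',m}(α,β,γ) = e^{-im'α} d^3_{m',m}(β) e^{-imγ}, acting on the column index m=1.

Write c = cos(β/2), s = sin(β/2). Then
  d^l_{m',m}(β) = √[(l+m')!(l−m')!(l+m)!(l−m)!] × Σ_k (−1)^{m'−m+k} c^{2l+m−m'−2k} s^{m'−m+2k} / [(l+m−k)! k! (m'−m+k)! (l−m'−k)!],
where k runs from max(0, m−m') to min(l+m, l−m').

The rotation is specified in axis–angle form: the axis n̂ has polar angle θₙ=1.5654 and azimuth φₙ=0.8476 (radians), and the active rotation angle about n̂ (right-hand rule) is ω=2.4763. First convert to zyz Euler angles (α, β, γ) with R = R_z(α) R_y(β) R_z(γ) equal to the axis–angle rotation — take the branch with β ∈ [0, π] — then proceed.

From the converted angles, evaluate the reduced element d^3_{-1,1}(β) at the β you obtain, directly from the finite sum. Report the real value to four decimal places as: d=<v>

Axis–angle → zyz. n̂ = (sinθₙcosφₙ, sinθₙsinφₙ, cosθₙ) = (+0.661775, +0.749683, +0.005396), ω = 2.4763.
R = I cosω + sinω [n̂]ₓ + (1−cosω) n̂n̂ᵀ gives
  R = [-0.004243, +0.883107, +0.469152; +0.889769, +0.217454, -0.401278; -0.456391, +0.415735, -0.786684]
β = atan2(√(R₁₃²+R₂₃²), R₃₃) = 2.476216; α = atan2(R₂₃, R₁₃) mod 2π = 5.575607; γ = atan2(R₃₂, −R₃₁) mod 2π = 0.738815
d^3_{-1,1}(β=2.4762) via the finite sum:
With c≡cos(β/2)=0.326585 and s≡sin(β/2)=0.945168, N=[2·24·24·2]^{1/2}=48.000000
k: max(0,(1)−(-1))=2 … min(3+(1),3−(-1))=4
  k=2: (−1)^0·48.0000/(8)·0.3266^4·0.9452^2 = +0.060975
  k=3: (−1)^1·48.0000/(6)·0.3266^2·0.9452^4 = -0.680955
  k=4: (−1)^2·48.0000/(48)·0.3266^0·0.9452^6 = +0.712941
d^3_{-1,1}(2.4762) = +0.060975 -0.680955 +0.712941 = +0.092961

d=0.0930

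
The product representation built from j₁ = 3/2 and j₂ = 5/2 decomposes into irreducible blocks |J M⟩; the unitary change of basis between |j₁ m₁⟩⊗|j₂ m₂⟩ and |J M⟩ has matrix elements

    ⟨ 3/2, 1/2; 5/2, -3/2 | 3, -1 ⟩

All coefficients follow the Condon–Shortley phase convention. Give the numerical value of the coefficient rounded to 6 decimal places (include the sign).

triangle: 1!×2!×4!/8! = 48/40320
(j±m)!: 2!×1!×1!×4!×2!×4! = 2304
prefactor² = (2J+1)×Δ×N² = 96/5
  k=0: +1/(0!×1!×1!×1!×1!×3!) = 1/6
  k=1: −1/(1!×0!×0!×0!×2!×4!) = -1/48
Σ = 7/48  ⇒  CG² = 96/5×(7/48)² = 49/120
CG = +√(49/120) = +0.639010

+0.639010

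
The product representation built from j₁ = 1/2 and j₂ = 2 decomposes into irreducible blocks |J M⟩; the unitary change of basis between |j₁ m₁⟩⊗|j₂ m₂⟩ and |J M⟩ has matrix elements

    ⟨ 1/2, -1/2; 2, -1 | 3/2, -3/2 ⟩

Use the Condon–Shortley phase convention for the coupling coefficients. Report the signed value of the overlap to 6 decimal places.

−√(1/5) = -0.447214

√[4·1!0!3!/5! · 0!1!1!3!0!3!] = √(36/5)
  +(−1)^1/∏(1,0,0,0,0,3)! = -1/6  (running -1/6)
⟨..|..⟩ = √(36/5)·(-1/6) = -0.447214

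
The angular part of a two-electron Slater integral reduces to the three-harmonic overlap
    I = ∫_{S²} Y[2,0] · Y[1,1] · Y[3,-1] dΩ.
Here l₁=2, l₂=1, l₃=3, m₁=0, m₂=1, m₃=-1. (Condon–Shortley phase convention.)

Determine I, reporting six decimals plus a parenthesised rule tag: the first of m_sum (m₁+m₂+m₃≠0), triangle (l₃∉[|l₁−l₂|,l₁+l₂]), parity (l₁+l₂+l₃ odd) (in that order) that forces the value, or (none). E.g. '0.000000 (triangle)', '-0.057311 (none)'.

m-sum 0 ✓  L=6 even ✓  1≤3≤3 ✓
Π(2lᵢ+1) = 5×3×7 = 105
triangle coeff Δ(2,1,3) = 1/105
Σ_t [0,0]: t=0:+1/4 = 1/4
(3j)²=3/35 [(2 1 3; 0 0 0)], sign=-1
Σ_t [0,0]: t=0:+1/8 = 1/8
(3j)²=2/35 [(2 1 3; 0 1 -1)], sign=+1
⇒ 4πI² = 18/35
I = (-1)√(18/35/(4π)) = -0.20230066
No selection rule forces the value: the integral is nonzero (none).

-0.202301 (none)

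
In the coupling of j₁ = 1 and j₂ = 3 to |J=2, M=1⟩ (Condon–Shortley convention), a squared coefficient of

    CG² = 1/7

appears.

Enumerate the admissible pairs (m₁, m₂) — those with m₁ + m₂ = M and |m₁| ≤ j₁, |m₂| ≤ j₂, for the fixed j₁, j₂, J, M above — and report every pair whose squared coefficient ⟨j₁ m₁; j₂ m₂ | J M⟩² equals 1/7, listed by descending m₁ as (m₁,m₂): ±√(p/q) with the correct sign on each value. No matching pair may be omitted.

Admissible pairs with m₁+m₂ = M = 1: (-1,2), (0,1), (1,0)
  (m₁,m₂)=(1,0): CG² = 1/7, CG = +√(1/7)   ← matches the target
  (m₁,m₂)=(0,1): CG² = 8/21, CG = −√(8/21)
  (m₁,m₂)=(-1,2): CG² = 10/21, CG = +√(10/21)
Pairs with CG² = 1/7: (1,0): +√(1/7)

(1,0): +√(1/7)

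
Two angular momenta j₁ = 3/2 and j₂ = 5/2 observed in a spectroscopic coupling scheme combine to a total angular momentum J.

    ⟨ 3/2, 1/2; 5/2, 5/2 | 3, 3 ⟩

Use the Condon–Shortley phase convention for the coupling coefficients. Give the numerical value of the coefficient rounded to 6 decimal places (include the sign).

j₁+j₂−J=1  J+j₁−j₂=2  J−j₁+j₂=4  j₁+j₂+J+1=8
(j₁±m₁, j₂±m₂, J±M) = (2,1,5,0,6,0)
P² = 1440
sum k=1..1:
  [1] −1/48 = -1/48
S = -1/48
C² = P²·S² = 5/8 ; C = -0.790569

−√(5/8) ≈ -0.790569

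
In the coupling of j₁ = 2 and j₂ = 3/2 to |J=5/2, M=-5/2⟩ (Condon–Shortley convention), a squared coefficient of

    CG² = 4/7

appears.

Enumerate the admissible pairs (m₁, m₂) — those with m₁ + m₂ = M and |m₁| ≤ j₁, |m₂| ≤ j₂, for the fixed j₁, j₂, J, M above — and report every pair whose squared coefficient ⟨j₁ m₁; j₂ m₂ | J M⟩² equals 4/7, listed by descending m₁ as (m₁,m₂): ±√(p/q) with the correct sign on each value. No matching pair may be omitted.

Admissible pairs with m₁+m₂ = M = -5/2: (-2,-1/2), (-1,-3/2)
  (m₁,m₂)=(-1,-3/2): CG² = 3/7, CG = +√(3/7)
  (m₁,m₂)=(-2,-1/2): CG² = 4/7, CG = −√(4/7)   ← matches the target
Pairs with CG² = 4/7: (-2,-1/2): −√(4/7)

(-2,-1/2): −√(4/7)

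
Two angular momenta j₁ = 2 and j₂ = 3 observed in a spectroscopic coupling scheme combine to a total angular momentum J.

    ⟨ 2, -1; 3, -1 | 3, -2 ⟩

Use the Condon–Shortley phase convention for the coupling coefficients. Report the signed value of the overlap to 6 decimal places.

−√(1/4) = -0.500000

√[7·2!2!4!/9! · 1!3!2!4!1!5!] = √(64)
  +(−1)^1/∏(1,1,2,1,0,3)! = -1/12  (running -1/12)
  +(−1)^2/∏(2,0,1,0,1,4)! = 1/48  (running -1/16)
⟨..|..⟩ = √(64)·(-1/16) = -0.500000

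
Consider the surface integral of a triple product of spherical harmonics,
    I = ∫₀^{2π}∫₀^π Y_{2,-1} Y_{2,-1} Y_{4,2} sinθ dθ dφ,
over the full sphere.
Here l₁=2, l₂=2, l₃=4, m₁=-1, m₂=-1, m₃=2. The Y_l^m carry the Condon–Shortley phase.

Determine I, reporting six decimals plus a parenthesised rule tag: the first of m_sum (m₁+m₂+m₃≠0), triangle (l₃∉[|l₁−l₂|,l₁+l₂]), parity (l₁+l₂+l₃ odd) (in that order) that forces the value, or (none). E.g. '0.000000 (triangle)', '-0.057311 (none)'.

m-sum 0 ✓  L=8 even ✓  0≤4≤4 ✓
Π(2lᵢ+1) = 5×5×9 = 225
triangle coeff Δ(2,2,4) = 1/630
Σ_t [0,0]: t=0:+1/16 = 1/16
(3j)²=2/35 [(2 2 4; 0 0 0)], sign=+1
Σ_t [0,0]: t=0:+1/36 = 1/36
(3j)²=4/63 [(2 2 4; -1 -1 2)], sign=+1
⇒ 4πI² = 40/49
I = (+1)√(40/49/(4π)) = 0.25487487
No selection rule forces the value: the integral is nonzero (none).

0.254875 (none)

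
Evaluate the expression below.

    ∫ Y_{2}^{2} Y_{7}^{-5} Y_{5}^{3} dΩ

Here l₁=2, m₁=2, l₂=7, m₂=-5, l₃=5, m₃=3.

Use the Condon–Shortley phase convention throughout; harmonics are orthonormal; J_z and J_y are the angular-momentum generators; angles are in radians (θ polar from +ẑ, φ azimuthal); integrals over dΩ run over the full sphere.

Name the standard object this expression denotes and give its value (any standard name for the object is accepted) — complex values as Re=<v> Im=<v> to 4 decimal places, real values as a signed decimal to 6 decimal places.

Gaunt coefficient, -0.252127

This is a Gaunt coefficient — the integral of a triple product of spherical harmonics over the sphere.
Rules hold: Σm=0, L=14 even, 5≤5≤9.
N = 5·15·11 = 825
Δ = 4!·0!·10!/15! = 1/15015
Racah Σ t=2..2: t=2:+1/57600 = 1/57600
⇒ 3j(2 7 5; 0 0 0)² = 21/715, sgn -1
Racah Σ t=0..0: t=0:+1/1935360 = 1/1935360
⇒ 3j(2 7 5; 2 -5 3)² = 3/91, sgn +1
4πI² = N·(3j₀)²·(3jₘ)² = 135/169
I = -1·√(0.798817/4π) = -0.25212656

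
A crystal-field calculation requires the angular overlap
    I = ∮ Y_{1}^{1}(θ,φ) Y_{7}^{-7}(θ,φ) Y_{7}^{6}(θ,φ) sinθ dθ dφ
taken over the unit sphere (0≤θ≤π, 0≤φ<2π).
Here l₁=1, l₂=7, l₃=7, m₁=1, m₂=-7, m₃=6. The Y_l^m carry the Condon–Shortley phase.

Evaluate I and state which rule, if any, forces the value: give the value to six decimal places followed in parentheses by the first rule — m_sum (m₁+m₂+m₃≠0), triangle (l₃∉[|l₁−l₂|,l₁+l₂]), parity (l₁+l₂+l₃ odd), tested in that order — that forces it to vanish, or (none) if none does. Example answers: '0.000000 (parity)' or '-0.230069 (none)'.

0.000000 (parity)

l₁+l₂+l₃=15 is odd: 3j(l;000)=0 ⇒ I=0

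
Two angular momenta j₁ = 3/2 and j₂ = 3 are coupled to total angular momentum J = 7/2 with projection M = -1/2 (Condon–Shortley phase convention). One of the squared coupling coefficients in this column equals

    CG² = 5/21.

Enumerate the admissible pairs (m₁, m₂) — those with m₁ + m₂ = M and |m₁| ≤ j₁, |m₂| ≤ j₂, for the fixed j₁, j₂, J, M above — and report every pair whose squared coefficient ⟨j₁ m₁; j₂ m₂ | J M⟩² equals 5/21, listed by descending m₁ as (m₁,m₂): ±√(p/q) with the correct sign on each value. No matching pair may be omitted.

Admissible pairs with m₁+m₂ = M = -1/2: (-3/2,1), (-1/2,0), (1/2,-1), (3/2,-2)
  (m₁,m₂)=(3/2,-2): CG² = 5/21, CG = +√(5/21)   ← matches the target
  (m₁,m₂)=(1/2,-1): CG² = 2/7, CG = +√(2/7)
  (m₁,m₂)=(-1/2,0): CG² = 2/21, CG = −√(2/21)
  (m₁,m₂)=(-3/2,1): CG² = 8/21, CG = −√(8/21)
Pairs with CG² = 5/21: (3/2,-2): +√(5/21)

(3/2,-2): +√(5/21)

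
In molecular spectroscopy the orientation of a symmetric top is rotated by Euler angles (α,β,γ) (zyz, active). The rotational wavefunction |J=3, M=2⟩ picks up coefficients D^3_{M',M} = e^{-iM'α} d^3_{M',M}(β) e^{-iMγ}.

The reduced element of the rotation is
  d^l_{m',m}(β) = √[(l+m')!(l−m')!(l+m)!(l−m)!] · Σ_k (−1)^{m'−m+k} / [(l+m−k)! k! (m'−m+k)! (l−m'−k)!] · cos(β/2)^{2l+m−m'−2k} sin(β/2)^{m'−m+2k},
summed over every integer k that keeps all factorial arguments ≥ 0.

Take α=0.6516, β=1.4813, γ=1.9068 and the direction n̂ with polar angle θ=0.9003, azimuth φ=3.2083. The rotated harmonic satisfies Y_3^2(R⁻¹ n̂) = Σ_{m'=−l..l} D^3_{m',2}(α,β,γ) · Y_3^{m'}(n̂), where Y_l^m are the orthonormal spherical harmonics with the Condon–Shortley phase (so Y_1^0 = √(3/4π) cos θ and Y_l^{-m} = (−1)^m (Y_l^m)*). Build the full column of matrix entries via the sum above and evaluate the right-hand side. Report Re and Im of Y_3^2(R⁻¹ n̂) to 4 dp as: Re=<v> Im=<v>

Re=-0.0926 Im=-0.3817

Need the full column D^3_{m',2} for m'=−3..3 at α=0.6516, β=1.4813, γ=1.9068.
cos(β/2)=0.738030, sin(β/2)=0.674768
d^3_{-3,2}: single k=5 term ⇒ +0.252884;  D = -0.071829-0.242468i
d^3_{-2,2}: k∈[4..5] ⇒ +0.564593 -0.094390 = +0.470203;  D = -0.379606-0.277471i
d^3_{-1,2}: k∈[3..4] ⇒ +0.781115 -0.326472 = +0.454644;  D = -0.454549+0.009277i
d^3_{0,2}: k∈[2..3] ⇒ +0.739887 -0.618481 = +0.121407;  D = -0.095010+0.075583i
d^3_{1,2}: k∈[1..2] ⇒ +0.467224 -0.781115 = -0.313892;  D = +0.076803-0.304351i
d^3_{2,2}: k∈[0..1] ⇒ +0.161601 -0.675422 = -0.513821;  D = -0.202177-0.472373i
d^3_{3,2}: single k=0 term ⇒ -0.361910;  D = -0.315006-0.178186i
Y_3^{m'}(θ=0.9003,φ=3.2083) and Σ D·Y over m':
  (-0.0718-0.2425i)·(-0.1967+0.0399i)  (-0.3796-0.2775i)·(+0.3864-0.0519i)  (-0.4545+0.0093i)·(-0.2351+0.0157i)  (-0.0950+0.0756i)·(-0.2480+0.0000i)  (+0.0768-0.3044i)·(+0.2351+0.0157i)  (-0.2022-0.4724i)·(+0.3864+0.0519i)  (-0.3150-0.1782i)·(+0.1967+0.0399i)
Y_3^2(R⁻¹ n̂) = -0.092610-0.381724i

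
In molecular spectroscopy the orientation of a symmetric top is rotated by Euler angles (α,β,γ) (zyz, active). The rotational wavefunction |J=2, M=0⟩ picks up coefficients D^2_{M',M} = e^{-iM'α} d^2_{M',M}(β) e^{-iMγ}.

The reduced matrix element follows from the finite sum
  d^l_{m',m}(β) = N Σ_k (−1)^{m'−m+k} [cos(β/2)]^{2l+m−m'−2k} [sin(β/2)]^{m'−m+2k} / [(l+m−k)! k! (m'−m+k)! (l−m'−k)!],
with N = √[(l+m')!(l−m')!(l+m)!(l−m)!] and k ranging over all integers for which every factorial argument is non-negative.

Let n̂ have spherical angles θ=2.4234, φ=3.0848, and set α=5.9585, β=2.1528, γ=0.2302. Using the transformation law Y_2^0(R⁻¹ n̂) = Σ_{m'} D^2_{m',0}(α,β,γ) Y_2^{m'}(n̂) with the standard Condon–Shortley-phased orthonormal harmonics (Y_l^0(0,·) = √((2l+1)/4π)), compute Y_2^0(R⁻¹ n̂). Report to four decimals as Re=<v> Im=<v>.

Re=-0.3026 Im=0.0000

Need the full column D^2_{m',0} for m'=−2..2 at α=5.9585, β=2.1528, γ=0.2302.
cos(β/2)=0.474500, sin(β/2)=0.880255
d^2_{-2,0}: single k=2 term ⇒ +0.427333;  D = +0.340355-0.258402i
d^2_{-1,0}: k∈[1..2] ⇒ +0.230353 -0.792753 = -0.562400;  D = -0.533016+0.179412i
d^2_{0,0}: k∈[0..2] ⇒ +0.050693 -0.697831 +0.600392 = -0.046747;  D = -0.046747+0.000000i
d^2_{1,0}: k∈[0..1] ⇒ -0.230353 +0.792753 = +0.562400;  D = +0.533016+0.179412i
d^2_{2,0}: single k=0 term ⇒ +0.427333;  D = +0.340355+0.258402i
Y_2^{m'}(θ=2.4234,φ=3.0848) and Σ D·Y over m':
  (+0.3404-0.2584i)·(+0.1662+0.0190i)  (-0.5330+0.1794i)·(+0.3822+0.0217i)  (-0.0467+0.0000i)·(+0.2211+0.0000i)  (+0.5330+0.1794i)·(-0.3822+0.0217i)  (+0.3404+0.2584i)·(+0.1662-0.0190i)
Y_2^0(R⁻¹ n̂) = -0.302624+0.000000i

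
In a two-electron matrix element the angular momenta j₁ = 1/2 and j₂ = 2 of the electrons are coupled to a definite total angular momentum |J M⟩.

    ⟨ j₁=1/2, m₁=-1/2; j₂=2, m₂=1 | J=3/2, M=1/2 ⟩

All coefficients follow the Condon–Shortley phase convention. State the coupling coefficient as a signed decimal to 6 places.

j₁+j₂−J=1  J+j₁−j₂=0  J−j₁+j₂=3  j₁+j₂+J+1=5
(j₁±m₁, j₂±m₂, J±M) = (0,1,3,1,2,1)
P² = 12/5
sum k=1..1:
  [1] −1/2 = -1/2
S = -1/2
C² = P²·S² = 3/5 ; C = -0.774597

−√(3/5) ≈ -0.774597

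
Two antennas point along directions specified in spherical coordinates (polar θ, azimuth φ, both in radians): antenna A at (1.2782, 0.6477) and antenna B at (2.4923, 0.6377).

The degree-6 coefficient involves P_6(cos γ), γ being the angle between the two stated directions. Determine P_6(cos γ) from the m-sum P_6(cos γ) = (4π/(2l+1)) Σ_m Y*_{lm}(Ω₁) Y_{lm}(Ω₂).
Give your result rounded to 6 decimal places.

0.221088

Addition theorem: P_6(cos γ) = (4π/13) Σ_m Y*_{lm}(Ω₁) Y_{lm}(Ω₂), m = −6…6:
  m=-6: (-0.273746, -0.252277) × (-0.018283, 0.014925) = (0.008770, 0.000527)  (running Σ = (0.008770, 0.000527))
  m=-5: (-0.386647, -0.037587) × (0.107585, -0.005050) = (-0.041787, -0.002091)  (running Σ = (-0.033017, -0.001564))
  m=-4: (0.021677, -0.013314) × (-0.236750, -0.158789) = (-0.007246, -0.000290)  (running Σ = (-0.040263, -0.001854))
  m=-3: (0.125083, -0.320302) × (0.153155, 0.429810) = (0.156826, 0.004706)  (running Σ = (0.116563, 0.002852))
  m=-2: (-0.021853, -0.077334) × (0.099231, -0.326096) = (-0.027387, -0.000548)  (running Σ = (0.089176, 0.002304))
  m=-1: (0.247937, 0.187584) × (0.119612, -0.088630) = (0.046282, 0.000463)  (running Σ = (0.135458, 0.002767))
  m=0: (0.107328, -0.000000) × (-0.393168, 0.000000) = (-0.042198, 0.000000)  (running Σ = (0.093260, 0.002767))
  m=1: (-0.247937, 0.187584) × (-0.119612, -0.088630) = (0.046282, -0.000463)  (running Σ = (0.139542, 0.002304))
  m=2: (-0.021853, 0.077334) × (0.099231, 0.326096) = (-0.027387, 0.000548)  (running Σ = (0.112155, 0.002852))
  m=3: (-0.125083, -0.320302) × (-0.153155, 0.429810) = (0.156826, -0.004706)  (running Σ = (0.268981, -0.001854))
  m=4: (0.021677, 0.013314) × (-0.236750, 0.158789) = (-0.007246, 0.000290)  (running Σ = (0.261735, -0.001564))
  m=5: (0.386647, -0.037587) × (-0.107585, -0.005050) = (-0.041787, 0.002091)  (running Σ = (0.219947, 0.000527))
  m=6: (-0.273746, 0.252277) × (-0.018283, -0.014925) = (0.008770, -0.000527)  (running Σ = (0.228717, 0.000000))
Accumulated sum (0.228717, 0.000000); after 4π/(2l+1) scaling, (0.221088, 0.000000) ⇒ P_6 = 0.221088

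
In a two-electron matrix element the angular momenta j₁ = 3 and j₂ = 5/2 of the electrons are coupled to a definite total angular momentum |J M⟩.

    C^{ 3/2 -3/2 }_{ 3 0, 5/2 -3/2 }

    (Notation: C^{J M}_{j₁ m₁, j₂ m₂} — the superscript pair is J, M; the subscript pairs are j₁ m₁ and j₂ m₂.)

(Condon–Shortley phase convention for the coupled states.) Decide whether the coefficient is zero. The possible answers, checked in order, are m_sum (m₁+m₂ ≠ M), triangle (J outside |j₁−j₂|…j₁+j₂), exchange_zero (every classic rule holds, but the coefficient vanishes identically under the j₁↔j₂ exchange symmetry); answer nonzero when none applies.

m-sum: m₁+m₂ = 0+(-3/2) = -3/2, M = -3/2  ✓
triangle: |j₁−j₂| = 1/2 ≤ J = 3/2 ≤ j₁+j₂ = 11/2  ✓
exchange: j₁≠j₂ or m₁≠m₂ — the exchange symmetry imposes no constraint here
value check: CG = −√(6/35) = -0.414039 ≠ 0

nonzero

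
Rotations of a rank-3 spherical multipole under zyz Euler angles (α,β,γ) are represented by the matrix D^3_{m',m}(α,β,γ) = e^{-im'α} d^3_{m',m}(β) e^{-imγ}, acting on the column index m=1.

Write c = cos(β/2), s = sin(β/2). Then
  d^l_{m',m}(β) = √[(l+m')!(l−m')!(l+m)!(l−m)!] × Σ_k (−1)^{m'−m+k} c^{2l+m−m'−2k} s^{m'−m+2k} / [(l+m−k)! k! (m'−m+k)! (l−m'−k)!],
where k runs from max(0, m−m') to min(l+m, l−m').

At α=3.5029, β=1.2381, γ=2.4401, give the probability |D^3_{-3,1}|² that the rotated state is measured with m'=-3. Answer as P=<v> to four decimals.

First d^3_{-3,1}(β=1.2381), then the phase factors e^{-i(-3)α} and e^{-i(1)γ}:
c=cos(1.238100/2)=0.814430, s=sin(1.238100/2)=0.580262; N=√[1·720·24·2]=185.903201
Admissible k: 4..4 (factorial args all ≥0)
  k=4: (−1)^0·185.9032/(48)·0.8144^2·0.5803^4 = +0.291239
d^3_{-3,1}(1.2381) = +0.291239
|D^3_{-3,1}|² = |d^3_{-3,1}(β)|² = (+0.291239)² = 0.084820 (the z-rotation phases have unit modulus)

P=0.0848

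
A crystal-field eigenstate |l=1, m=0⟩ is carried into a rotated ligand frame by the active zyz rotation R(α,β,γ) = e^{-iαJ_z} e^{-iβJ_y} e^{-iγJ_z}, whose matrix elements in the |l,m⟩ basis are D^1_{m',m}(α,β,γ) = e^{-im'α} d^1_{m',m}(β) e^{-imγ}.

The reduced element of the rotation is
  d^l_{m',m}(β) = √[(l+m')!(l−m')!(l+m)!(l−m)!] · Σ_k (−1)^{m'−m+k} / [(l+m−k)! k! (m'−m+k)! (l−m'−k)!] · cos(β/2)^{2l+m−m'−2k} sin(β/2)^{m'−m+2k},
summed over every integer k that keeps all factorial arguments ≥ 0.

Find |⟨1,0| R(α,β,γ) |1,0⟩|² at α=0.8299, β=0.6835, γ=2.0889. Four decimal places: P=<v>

D^1_{0,0}(0.8299,0.6835,2.0889) = e^{-i·0·0.8299}·d^1_{0,0}(0.6835)·e^{-i·0·2.0889}. Compute d first:
With c≡cos(β/2)=0.942170 and s≡sin(β/2)=0.335136, N=[1·1·1·1]^{1/2}=1.000000
k∈{0,1} keeps every argument non-negative
  k=0: (−1)^0·1.0000/(1)·0.9422^2·0.3351^0 = +0.887684
  k=1: (−1)^1·1.0000/(1)·0.9422^0·0.3351^2 = -0.112316
d^1_{0,0}(0.6835) = +0.887684 -0.112316 = +0.775367
|D^1_{0,0}|² = |d^1_{0,0}(β)|² = (+0.775367)² = 0.601194 (the z-rotation phases have unit modulus)

P=0.6012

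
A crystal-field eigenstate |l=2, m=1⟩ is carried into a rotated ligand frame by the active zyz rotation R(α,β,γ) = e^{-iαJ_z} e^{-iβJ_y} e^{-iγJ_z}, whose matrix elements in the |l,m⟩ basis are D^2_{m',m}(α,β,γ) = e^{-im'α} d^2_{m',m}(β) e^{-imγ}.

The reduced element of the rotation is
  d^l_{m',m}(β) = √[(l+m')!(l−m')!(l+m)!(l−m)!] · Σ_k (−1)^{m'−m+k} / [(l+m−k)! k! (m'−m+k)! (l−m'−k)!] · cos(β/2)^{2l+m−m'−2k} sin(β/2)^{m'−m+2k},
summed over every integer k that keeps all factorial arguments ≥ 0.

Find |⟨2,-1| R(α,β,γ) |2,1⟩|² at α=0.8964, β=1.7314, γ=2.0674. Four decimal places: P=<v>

P=0.1556

First d^2_{-1,1}(β=1.7314), then the phase factors e^{-i(-1)α} and e^{-i(1)γ}:
c=cos(1.731400/2)=0.648107, s=sin(1.731400/2)=0.761549; N=√[1·6·6·1]=6.000000
k: max(0,(1)−(-1))=2 … min(2+(1),2−(-1))=3
  k=2: (−1)^0·6.0000/(2)·0.6481^2·0.7615^2 = +0.730821
  k=3: (−1)^1·6.0000/(6)·0.6481^0·0.7615^4 = -0.336350
d^2_{-1,1}(1.7314) = +0.730821 -0.336350 = +0.394470
|D^2_{-1,1}|² = |d^2_{-1,1}(β)|² = (+0.394470)² = 0.155607 (the z-rotation phases have unit modulus)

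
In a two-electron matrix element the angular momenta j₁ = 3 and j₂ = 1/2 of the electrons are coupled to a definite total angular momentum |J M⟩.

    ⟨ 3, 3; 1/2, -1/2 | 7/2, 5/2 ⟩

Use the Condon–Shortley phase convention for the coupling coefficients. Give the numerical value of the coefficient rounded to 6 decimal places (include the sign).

j₁+j₂−J=0  J+j₁−j₂=6  J−j₁+j₂=1  j₁+j₂+J+1=8
(j₁±m₁, j₂±m₂, J±M) = (6,0,0,1,6,1)
P² = 518400/7
sum k=0..0:
  [0] +1/720 = 1/720
S = 1/720
C² = P²·S² = 1/7 ; C = +0.377964

+0.377964  (= +√(1/7))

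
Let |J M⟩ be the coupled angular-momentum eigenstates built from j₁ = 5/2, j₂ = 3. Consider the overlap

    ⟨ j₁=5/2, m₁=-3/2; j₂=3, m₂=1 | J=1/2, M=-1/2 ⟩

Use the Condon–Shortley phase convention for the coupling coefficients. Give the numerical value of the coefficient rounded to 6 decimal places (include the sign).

+√(2/21) ≈ +0.308607

√[2·5!0!1!/7! · 1!4!4!2!0!1!] = √(384/7)
  +(−1)^4/∏(4,1,0,0,0,1)! = 1/24  (running 1/24)
⟨..|..⟩ = √(384/7)·(1/24) = +0.308607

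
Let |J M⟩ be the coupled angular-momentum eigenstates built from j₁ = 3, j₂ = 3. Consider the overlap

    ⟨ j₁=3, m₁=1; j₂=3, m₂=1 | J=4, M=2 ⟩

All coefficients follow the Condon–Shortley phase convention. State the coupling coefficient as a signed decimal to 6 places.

triangle: 2!·4!·4!/11! = 1152/39916800
(j±m)!: 4!·2!·4!·2!·6!·2! = 3317760
prefactor² = (2J+1)·Δ·N² = 331776/385
  k=0: +1/(0!·2!·2!·4!·2!·0!) = 1/192
  k=1: −1/(1!·1!·1!·3!·3!·1!) = -1/36
  k=2: +1/(2!·0!·0!·2!·4!·2!) = 1/192
Σ = -5/288  ⇒  CG² = 331776/385·(-5/288)² = 20/77
CG = −√(20/77) = -0.509647

−√(20/77) = -0.509647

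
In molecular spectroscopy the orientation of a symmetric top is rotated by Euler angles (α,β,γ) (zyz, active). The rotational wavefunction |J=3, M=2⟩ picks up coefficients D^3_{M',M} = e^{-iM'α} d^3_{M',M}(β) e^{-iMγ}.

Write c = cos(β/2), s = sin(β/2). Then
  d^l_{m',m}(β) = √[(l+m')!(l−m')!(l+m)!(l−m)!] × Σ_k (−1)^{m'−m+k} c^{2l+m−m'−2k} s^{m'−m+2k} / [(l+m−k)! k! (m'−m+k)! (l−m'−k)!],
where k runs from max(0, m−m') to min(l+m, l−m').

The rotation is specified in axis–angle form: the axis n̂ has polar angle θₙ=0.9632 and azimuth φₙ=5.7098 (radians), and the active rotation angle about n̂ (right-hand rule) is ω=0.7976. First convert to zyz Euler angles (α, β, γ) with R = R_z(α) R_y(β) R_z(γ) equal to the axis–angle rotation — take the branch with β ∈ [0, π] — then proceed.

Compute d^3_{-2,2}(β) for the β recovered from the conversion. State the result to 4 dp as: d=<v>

Axis–angle → zyz. n̂ = (sinθₙcosφₙ, sinθₙsinφₙ, cosθₙ) = (+0.689716, -0.445388, +0.570896), ω = 0.7976.
R = I cosω + sinω [n̂]ₓ + (1−cosω) n̂n̂ᵀ gives
  R = [+0.841887, -0.501220, -0.200009; +0.315939, +0.758250, -0.570298; +0.437502, +0.416936, +0.796716]
β = atan2(√(R₁₃²+R₂₃²), R₃₃) = 0.648955; α = atan2(R₂₃, R₁₃) mod 2π = 4.375082; γ = atan2(R₃₂, −R₃₁) mod 2π = 2.380260
d^3_{-2,2}(β=0.6490) via the finite sum:
c=cos(0.648955/2)=0.947817, s=sin(0.648955/2)=0.318814; N=√[1·120·120·1]=120.000000
The bounds max(0,m−m')=4 and min(l+m,l−m')=5 give 2 terms
  k=4: (−1)^0·120.0000/(24)·0.9478^2·0.3188^4 = +0.046405
  k=5: (−1)^1·120.0000/(120)·0.9478^0·0.3188^6 = -0.001050
d^3_{-2,2}(0.6490) = +0.046405 -0.001050 = +0.045355

d=0.0454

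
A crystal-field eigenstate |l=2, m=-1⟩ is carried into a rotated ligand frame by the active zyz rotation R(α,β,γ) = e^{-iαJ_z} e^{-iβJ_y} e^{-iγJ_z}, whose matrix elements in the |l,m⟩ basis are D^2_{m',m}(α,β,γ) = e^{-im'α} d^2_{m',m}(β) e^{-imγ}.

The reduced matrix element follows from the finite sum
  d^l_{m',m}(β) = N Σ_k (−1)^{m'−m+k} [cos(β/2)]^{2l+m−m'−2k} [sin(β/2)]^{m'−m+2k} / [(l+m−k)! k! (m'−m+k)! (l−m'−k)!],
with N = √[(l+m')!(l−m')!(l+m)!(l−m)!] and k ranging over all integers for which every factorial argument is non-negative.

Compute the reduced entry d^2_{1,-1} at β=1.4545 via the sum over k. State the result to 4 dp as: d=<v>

d=0.5446

d^2_{1,-1}(β=1.4545) via the finite sum:
With c≡cos(β/2)=0.747005 and s≡sin(β/2)=0.664818, N=[6·1·1·6]^{1/2}=6.000000
k: max(0,(-1)−(1))=0 … min(2+(-1),2−(1))=1
  k=0: (−1)^2·6.0000/(2)·0.7470^2·0.6648^2 = +0.739902
  k=1: (−1)^3·6.0000/(6)·0.7470^0·0.6648^4 = -0.195349
d^2_{1,-1}(1.4545) = +0.739902 -0.195349 = +0.544553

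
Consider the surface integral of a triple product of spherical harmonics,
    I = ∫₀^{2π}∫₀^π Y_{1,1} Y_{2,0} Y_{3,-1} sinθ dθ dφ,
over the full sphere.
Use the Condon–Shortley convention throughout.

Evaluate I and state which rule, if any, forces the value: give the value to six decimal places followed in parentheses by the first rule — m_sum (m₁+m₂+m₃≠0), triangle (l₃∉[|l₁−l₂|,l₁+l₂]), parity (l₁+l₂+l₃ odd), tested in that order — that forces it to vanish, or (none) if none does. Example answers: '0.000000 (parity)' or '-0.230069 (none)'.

-0.202301 (none)

Checks pass: Σm=0; 6 even; l₃=3∈[1,3].
(2·1+1)(2·2+1)(2·3+1) = 105
Δ: 0! 2! 4! / 7! → 1/105
sum: t=0:+1/4 = 1/4
3j²(1 2 3; 0 0 0) = Δ·Π!·Σ² = 3/35  (sign -1)
sum: t=0:+1/8 = 1/8
3j²(1 2 3; 1 0 -1) = Δ·Π!·Σ² = 2/35  (sign +1)
combine: 4πI² = 105·3/35·2/35 = 18/35
take √, sign -1: I = -0.20230066
No selection rule forces the value: the integral is nonzero (none).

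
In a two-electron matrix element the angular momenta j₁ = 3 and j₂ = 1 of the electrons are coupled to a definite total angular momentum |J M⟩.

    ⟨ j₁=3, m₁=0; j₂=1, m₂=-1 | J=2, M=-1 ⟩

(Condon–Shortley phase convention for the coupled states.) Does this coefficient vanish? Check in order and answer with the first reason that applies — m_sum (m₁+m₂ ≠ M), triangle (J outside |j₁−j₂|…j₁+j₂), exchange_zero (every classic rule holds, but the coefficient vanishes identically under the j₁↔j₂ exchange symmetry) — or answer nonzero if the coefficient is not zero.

nonzero

m-sum: m₁+m₂ = 0+(-1) = -1, M = -1  ✓
triangle: |j₁−j₂| = 2 ≤ J = 2 ≤ j₁+j₂ = 4  ✓
exchange: j₁≠j₂ or m₁≠m₂ — the exchange symmetry imposes no constraint here
value check: CG = +√(1/7) = +0.377964 ≠ 0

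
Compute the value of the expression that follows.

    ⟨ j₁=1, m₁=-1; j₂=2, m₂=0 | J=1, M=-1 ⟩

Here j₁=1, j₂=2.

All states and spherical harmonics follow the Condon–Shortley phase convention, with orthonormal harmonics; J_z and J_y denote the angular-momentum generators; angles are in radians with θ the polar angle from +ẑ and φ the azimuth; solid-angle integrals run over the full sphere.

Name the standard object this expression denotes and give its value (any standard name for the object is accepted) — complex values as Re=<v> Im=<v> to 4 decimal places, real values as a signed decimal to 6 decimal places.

This is a Clebsch–Gordan (vector-coupling) coefficient.
j₁+j₂−J=2  J+j₁−j₂=0  J−j₁+j₂=2  j₁+j₂+J+1=5
(j₁±m₁, j₂±m₂, J±M) = (0,2,2,2,0,2)
P² = 8/5
sum k=2..2:
  [2] +1/4 = 1/4
S = 1/4
C² = P²·S² = 1/10 ; C = +0.316228

Clebsch–Gordan coefficient, +√(1/10) ≈ +0.316228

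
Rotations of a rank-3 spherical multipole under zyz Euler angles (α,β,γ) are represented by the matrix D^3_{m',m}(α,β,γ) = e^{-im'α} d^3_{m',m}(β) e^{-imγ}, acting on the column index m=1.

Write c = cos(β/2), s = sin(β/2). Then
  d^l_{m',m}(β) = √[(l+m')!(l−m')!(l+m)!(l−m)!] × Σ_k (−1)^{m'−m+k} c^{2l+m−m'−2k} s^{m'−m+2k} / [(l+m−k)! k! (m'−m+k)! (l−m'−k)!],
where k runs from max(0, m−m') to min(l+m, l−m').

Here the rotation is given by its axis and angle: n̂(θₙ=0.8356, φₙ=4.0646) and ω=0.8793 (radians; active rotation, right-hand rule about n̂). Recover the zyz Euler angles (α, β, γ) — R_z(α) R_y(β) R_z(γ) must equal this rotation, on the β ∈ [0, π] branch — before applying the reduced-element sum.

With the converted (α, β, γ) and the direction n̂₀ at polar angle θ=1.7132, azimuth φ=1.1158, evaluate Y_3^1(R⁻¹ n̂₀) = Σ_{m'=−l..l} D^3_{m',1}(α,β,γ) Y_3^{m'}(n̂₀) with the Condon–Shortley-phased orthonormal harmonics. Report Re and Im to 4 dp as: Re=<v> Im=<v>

Axis–angle → zyz. n̂ = (sinθₙcosφₙ, sinθₙsinφₙ, cosθₙ) = (-0.447560, -0.591446, +0.670733), ω = 0.8793.
R = I cosω + sinω [n̂]ₓ + (1−cosω) n̂n̂ᵀ gives
  R = [+0.710265, -0.420755, -0.564349; +0.612566, +0.764429, +0.201023; +0.346824, -0.488481, +0.800687]
β = atan2(√(R₁₃²+R₂₃²), R₃₃) = 0.642355; α = atan2(R₂₃, R₁₃) mod 2π = 2.799402; γ = atan2(R₃₂, −R₃₁) mod 2π = 4.094980
Need the full column D^3_{m',1} for m'=−3..3 at α=2.7994, β=0.6424, γ=4.0950.
cos(β/2)=0.948864, sin(β/2)=0.315684
d^3_{-3,1}: single k=4 term ⇒ +0.034631;  D = -0.013778-0.031772i
d^3_{-2,1}: k∈[3..4] ⇒ +0.169981 -0.009407 = +0.160574;  D = +0.010746+0.160214i
d^3_{-1,1}: k∈[2..4] ⇒ +0.484700 -0.071533 +0.000990 = +0.414156;  D = +0.112550-0.398570i
d^3_{0,1}: k∈[1..3] ⇒ +0.841132 -0.279307 +0.010305 = +0.572130;  D = -0.331220+0.466504i
d^3_{1,1}: k∈[0..2] ⇒ +0.729835 -0.646267 +0.053650 = +0.137219;  D = +0.112377-0.078743i
d^3_{2,1}: k∈[0..1] ⇒ -0.767845 +0.169981 = -0.597864;  D = +0.576362-0.158897i
d^3_{3,1}: single k=0 term ⇒ +0.312873;  D = +0.312035+0.022877i
Y_3^{m'}(θ=1.7132,φ=1.1158) and Σ D·Y over m':
  (-0.0138-0.0318i)·(-0.3961+0.0827i)  (+0.0107+0.1602i)·(+0.0872+0.1122i)  (+0.1125-0.3986i)·(-0.1264+0.2584i)  (-0.3312+0.4665i)·(+0.1536+0.0000i)  (+0.1124-0.0787i)·(+0.1264+0.2584i)  (+0.5764-0.1589i)·(+0.0872-0.1122i)  (+0.3120+0.0229i)·(+0.3961+0.0827i)
Y_3^1(R⁻¹ n̂) = +0.217676+0.153159i

Re=0.2177 Im=0.1532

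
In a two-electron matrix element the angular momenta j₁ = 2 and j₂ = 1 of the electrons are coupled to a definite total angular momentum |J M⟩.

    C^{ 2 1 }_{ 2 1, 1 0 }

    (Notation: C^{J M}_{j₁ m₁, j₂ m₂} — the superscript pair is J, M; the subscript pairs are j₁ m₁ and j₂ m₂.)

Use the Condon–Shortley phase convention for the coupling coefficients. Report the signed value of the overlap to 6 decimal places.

+√(1/6) = +0.408248

√[5·1!3!1!/6! · 3!1!1!1!3!1!] = √(3/2)
  +(−1)^0/∏(0,1,1,1,2,0)! = 1/2  (running 1/2)
  +(−1)^1/∏(1,0,0,0,3,1)! = -1/6  (running 1/3)
⟨..|..⟩ = √(3/2)·(1/3) = +0.408248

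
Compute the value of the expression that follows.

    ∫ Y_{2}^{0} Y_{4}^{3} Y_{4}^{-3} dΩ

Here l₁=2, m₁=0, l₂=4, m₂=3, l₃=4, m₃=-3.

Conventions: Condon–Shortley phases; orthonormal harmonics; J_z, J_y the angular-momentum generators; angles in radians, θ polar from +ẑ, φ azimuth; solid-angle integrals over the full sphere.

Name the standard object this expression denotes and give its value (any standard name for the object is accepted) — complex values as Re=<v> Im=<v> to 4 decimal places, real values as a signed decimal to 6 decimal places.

This is a Gaunt coefficient — the integral of a triple product of spherical harmonics over the sphere.
Rules hold: Σm=0, L=10 even, 2≤4≤6.
N = 5·9·9 = 405
Δ = 2!·2!·6!/11! = 1/13860
Racah Σ t=0..2: t=0:+1/192 t=1:−1/36 t=2:+1/192 = -5/288
⇒ 3j(2 4 4; 0 0 0)² = 20/693, sgn -1
Racah Σ t=1..2: t=1:−1/720 t=2:+1/480 = 1/1440
⇒ 3j(2 4 4; 0 3 -3)² = 7/1980, sgn -1
4πI² = N·(3j₀)²·(3jₘ)² = 5/121
I = +1·√(0.0413223/4π) = 0.05734392

Gaunt coefficient, +0.057344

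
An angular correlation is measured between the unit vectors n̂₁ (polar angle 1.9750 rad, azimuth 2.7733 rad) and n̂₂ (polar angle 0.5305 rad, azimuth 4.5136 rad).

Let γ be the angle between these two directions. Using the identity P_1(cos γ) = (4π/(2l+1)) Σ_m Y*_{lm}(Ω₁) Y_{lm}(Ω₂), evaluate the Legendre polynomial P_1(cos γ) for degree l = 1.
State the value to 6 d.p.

Summing Y*_{l m}(θ₁,φ₁)·Y_{l m}(θ₂,φ₂) over m ∈ [−1, 1]; prefactor 4π/(2·1+1) = 4.188790:
  m=-1: (-0.296352, 0.114362) × (-0.034521, 0.171365) = (-0.009367, -0.054732)  (running Σ = (-0.009367, -0.054732))
  m=0: (-0.192161, -0.000000) × (0.421446, 0.000000) = (-0.080985, -0.000000)  (running Σ = (-0.090353, -0.054732))
  m=1: (0.296352, 0.114362) × (0.034521, 0.171365) = (-0.009367, 0.054732)  (running Σ = (-0.099720, 0.000000))
Accumulated sum (-0.099720, 0.000000); after 4π/(2l+1) scaling, (-0.417706, 0.000000) ⇒ P_1 = -0.417706

-0.417706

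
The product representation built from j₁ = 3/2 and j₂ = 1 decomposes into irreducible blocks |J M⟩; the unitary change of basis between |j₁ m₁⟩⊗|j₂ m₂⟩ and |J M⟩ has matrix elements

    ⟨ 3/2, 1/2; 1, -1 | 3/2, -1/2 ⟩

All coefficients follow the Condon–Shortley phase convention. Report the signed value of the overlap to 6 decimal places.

+0.730297

triangle: 1!×2!×1!/5! = 2/120
(j±m)!: 2!×1!×0!×2!×1!×2! = 8
prefactor² = (2J+1)×Δ×N² = 8/15
  k=0: +1/(0!×1!×1!×0!×1!×1!) = 1
Σ = 1  ⇒  CG² = 8/15×1² = 8/15
CG = +√(8/15) = +0.730297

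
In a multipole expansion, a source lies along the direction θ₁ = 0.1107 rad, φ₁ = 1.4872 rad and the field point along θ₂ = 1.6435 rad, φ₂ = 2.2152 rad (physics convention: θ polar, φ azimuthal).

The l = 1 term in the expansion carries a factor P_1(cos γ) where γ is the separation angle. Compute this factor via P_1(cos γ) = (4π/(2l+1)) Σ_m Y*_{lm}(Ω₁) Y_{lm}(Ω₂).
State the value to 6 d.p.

0.010057

Term-by-term m-sum for l=1 (normalisation 4π/3 = 4.188790):
  m=-1: (+0.003187+0.038035i) × (-0.206998-0.275478i) = +0.009818-0.008751i  (running Σ = +0.009818-0.008751i)
  m=0: (+0.485612-0.000000i) × (-0.035492+0.000000i) = -0.017235+0.000000i  (running Σ = -0.007417-0.008751i)
  m=1: (-0.003187+0.038035i) × (+0.206998-0.275478i) = +0.009818+0.008751i  (running Σ = +0.002401+0.000000i)
Accumulated sum +0.002401+0.000000i; after 4π/(2l+1) scaling, +0.010057+0.000000i ⇒ P_1 = 0.010057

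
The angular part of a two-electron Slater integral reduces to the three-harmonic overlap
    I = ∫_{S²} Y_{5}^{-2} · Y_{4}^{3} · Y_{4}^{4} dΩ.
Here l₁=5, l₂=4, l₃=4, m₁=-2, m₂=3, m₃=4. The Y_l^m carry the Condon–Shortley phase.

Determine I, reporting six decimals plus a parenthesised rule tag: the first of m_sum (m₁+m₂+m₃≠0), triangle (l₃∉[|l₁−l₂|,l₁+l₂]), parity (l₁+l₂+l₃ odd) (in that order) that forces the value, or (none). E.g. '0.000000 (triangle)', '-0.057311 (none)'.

Σmᵢ = 5 ≠ 0, so the φ-integral vanishes; I = 0

0.000000 (m_sum)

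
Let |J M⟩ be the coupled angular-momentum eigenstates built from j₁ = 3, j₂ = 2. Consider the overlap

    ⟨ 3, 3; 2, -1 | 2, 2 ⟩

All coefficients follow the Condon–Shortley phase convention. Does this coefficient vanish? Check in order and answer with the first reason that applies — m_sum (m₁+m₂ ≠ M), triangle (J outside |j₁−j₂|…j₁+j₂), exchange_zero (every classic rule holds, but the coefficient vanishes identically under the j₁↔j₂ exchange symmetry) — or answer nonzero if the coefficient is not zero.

nonzero

m-sum: m₁+m₂ = 3+(-1) = 2, M = 2  ✓
triangle: |j₁−j₂| = 1 ≤ J = 2 ≤ j₁+j₂ = 5  ✓
exchange: j₁≠j₂ or m₁≠m₂ — the exchange symmetry imposes no constraint here
value check: CG = +√(5/14) = +0.597614 ≠ 0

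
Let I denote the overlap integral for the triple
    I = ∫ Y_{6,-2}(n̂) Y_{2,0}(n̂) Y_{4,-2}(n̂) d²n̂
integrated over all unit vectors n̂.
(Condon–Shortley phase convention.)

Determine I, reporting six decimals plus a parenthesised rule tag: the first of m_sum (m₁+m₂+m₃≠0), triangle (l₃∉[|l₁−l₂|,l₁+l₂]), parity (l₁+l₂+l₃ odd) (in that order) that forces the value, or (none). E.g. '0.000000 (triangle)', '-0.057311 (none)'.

0.000000 (m_sum)

-2 + 0 − 2 = -4 ≠ 0: azimuthal integral kills it; I = 0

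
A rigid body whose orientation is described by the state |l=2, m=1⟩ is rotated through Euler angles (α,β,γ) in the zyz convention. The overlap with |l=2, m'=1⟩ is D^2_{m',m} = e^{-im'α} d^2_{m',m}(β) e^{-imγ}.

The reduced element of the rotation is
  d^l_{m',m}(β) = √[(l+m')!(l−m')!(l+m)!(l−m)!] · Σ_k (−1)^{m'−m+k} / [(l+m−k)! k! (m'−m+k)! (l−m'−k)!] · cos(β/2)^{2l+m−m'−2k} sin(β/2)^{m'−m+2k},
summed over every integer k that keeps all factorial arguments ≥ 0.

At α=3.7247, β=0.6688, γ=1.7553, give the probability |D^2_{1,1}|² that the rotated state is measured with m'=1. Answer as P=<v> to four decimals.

First d^2_{1,1}(β=0.6688), then the phase factors e^{-i(1)α} and e^{-i(1)γ}:
c=cos(0.668800/2)=0.944607, s=sin(0.668800/2)=0.328202; N=√[6·1·6·1]=6.000000
Admissible k: 0..1 (factorial args all ≥0)
  k=0: (−1)^0·6.0000/(6)·0.9446^4·0.3282^0 = +0.796169
  k=1: (−1)^1·6.0000/(2)·0.9446^2·0.3282^2 = -0.288342
d^2_{1,1}(0.6688) = +0.796169 -0.288342 = +0.507827
|D^2_{1,1}|² = |d^2_{1,1}(β)|² = (+0.507827)² = 0.257889 (the z-rotation phases have unit modulus)

P=0.2579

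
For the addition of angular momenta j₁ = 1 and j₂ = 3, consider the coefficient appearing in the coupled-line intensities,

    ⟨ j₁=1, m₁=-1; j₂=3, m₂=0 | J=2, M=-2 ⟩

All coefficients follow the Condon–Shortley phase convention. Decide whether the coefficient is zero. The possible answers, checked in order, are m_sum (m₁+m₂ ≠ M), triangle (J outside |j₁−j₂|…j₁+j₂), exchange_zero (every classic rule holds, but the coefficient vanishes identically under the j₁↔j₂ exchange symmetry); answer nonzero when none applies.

m-sum: m₁+m₂ = -1+0 = -1, M = -2  ✗ ⇒ coefficient is 0

m_sum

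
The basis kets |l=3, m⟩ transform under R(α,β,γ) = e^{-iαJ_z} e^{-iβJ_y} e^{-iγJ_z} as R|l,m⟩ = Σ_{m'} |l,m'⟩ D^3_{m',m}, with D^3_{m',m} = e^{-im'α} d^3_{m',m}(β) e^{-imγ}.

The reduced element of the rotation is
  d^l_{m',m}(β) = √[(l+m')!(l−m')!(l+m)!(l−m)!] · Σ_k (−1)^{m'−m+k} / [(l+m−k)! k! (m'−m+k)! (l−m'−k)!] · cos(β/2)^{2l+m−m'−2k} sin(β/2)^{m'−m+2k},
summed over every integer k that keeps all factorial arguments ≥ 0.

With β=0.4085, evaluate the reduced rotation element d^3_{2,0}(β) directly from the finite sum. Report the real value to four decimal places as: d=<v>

d=0.1983

d^3_{2,0}(β=0.4085) via the finite sum:
Half-angle: c=0.979213, s=0.202833. N=√(120·1·6·6)=65.726707
Admissible k: 0..1 (factorial args all ≥0)
  k=0: (−1)^2·65.7267/(12)·0.9792^4·0.2028^2 = +0.207179
  k=1: (−1)^3·65.7267/(12)·0.9792^2·0.2028^4 = -0.008889
d^3_{2,0}(0.4085) = +0.207179 -0.008889 = +0.198290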